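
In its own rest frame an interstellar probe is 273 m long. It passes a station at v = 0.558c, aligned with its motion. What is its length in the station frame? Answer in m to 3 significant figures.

γ = 1/√(1 − 0.558²) = 1.2051
Length contraction: L = L₀/γ = 273/1.2051 = 227 m

L ≈ 227 m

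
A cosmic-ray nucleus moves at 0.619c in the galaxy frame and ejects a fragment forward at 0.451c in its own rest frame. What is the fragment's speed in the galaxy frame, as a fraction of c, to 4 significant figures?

Compose boost 2: (0.451 + 0.619)/(1 + 0.451×0.619) = 1.070/1.27917 = 0.8365

u ≈ 0.8365c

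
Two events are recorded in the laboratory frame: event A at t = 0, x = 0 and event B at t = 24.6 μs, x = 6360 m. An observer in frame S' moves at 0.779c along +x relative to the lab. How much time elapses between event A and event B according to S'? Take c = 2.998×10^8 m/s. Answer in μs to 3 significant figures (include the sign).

Δt' ≈ 12.9 μs

γ = 1/√(1 − 0.779²) = 1.5948
Δt' = γ(Δt − vΔx/c²) = 1.5948 × (24.6 μs − 0.779×6360 m / (2.998×10^8 m/s))
= 1.5948 × (8.0742 μs) = 12.9 μs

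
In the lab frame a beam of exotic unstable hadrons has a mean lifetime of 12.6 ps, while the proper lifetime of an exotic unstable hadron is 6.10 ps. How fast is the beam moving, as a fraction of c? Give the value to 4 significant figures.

β ≈ 0.8750

γ = Δt/τ₀ = 12.6/6.10 = 2.06557
β = √(1 − 1/γ²) = √(1 − 1/2.06557²) = 0.8750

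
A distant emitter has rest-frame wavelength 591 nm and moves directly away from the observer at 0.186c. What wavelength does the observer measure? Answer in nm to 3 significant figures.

Relativistic Doppler: λ_obs = λ_src √((1+β)/(1−β))
= 591 × √(1.1860/0.81400) = 591 × 1.2071 = 713 nm

λ_obs ≈ 713 nm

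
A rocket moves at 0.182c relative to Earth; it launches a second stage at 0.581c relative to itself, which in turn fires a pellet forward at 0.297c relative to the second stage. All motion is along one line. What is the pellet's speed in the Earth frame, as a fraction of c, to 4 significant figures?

Compose boost 2: (0.581 + 0.182)/(1 + 0.581×0.182) = 0.7630/1.10574 = 0.690034
Compose boost 3: (0.297 + 0.690034)/(1 + 0.297×0.690034) = 0.987034/1.20494 = 0.8192

u ≈ 0.8192c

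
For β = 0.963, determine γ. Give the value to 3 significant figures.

γ ≈ 3.71

γ = 1/√(1 − β²) = 1/√(1 − 0.963²) = 1/√(0.072631) = 3.71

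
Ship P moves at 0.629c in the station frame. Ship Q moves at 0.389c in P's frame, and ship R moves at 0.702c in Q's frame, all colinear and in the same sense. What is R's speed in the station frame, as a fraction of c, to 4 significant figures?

u ≈ 0.9655c

Compose boost 2: (0.389 + 0.629)/(1 + 0.389×0.629) = 1.018/1.24468 = 0.817880
Compose boost 3: (0.702 + 0.817880)/(1 + 0.702×0.817880) = 1.51988/1.57415 = 0.9655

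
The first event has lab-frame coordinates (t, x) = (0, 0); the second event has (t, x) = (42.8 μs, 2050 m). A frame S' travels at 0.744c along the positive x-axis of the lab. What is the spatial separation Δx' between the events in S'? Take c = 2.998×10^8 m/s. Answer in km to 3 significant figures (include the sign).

γ = 1/√(1 − 0.744²) = 1.4966
Δx' = γ(Δx − vΔt) = 1.4966 × (2050 m − 0.744×(2.998×10^8 m/s)×42.8×10^-6 s)
= 1.4966 × (-7496.6 m) = -11.2 km

Δx' ≈ -11.2 km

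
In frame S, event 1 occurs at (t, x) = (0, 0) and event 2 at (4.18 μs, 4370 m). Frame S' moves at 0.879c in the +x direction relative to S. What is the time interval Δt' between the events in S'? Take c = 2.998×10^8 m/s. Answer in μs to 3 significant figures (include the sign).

γ = 1/√(1 − 0.879²) = 2.0972
Δt' = γ(Δt − vΔx/c²) = 2.0972 × (4.18 μs − 0.879×4370 m / (2.998×10^8 m/s))
= 2.0972 × (-8.6326 μs) = -18.1 μs

Δt' ≈ -18.1 μs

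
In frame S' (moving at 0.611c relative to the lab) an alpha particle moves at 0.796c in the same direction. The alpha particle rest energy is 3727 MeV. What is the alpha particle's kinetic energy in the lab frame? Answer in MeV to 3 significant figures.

K ≈ 7830 MeV

u_lab = (0.796 + 0.611)/(1 + 0.796×0.611) = 0.946610
γ = 1/√(1 − 0.946610²) = 3.1019
K = (γ − 1)m₀c² = (3.1019 − 1) × 3727 = 2.1019 × 3727 = 7830 MeV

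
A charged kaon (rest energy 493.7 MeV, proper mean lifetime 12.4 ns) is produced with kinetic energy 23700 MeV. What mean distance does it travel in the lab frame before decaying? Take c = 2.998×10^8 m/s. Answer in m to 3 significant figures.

γ = 1 + K/(m₀c²) = 1 + 23700/493.7 = 49.005
β = √(1 − 1/γ²) = 0.99979
Dilated lifetime: γτ₀ = 49.005 × 12.4 ns = 607.66 ns
d = βc·γτ₀ = 0.99979 × (2.998×10^8 m/s) × 6.0766×10^-7 s = 182 m

d ≈ 182 m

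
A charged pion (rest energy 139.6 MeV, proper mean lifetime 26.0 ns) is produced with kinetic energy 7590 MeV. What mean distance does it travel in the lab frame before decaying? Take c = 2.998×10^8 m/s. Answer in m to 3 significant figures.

γ = 1 + K/(m₀c²) = 1 + 7590/139.6 = 55.370
β = √(1 − 1/γ²) = 0.99984
Dilated lifetime: γτ₀ = 55.370 × 26.0 ns = 1439.6 ns
d = βc·γτ₀ = 0.99984 × (2.998×10^8 m/s) × 1.4396×10^-6 s = 432 m

d ≈ 432 m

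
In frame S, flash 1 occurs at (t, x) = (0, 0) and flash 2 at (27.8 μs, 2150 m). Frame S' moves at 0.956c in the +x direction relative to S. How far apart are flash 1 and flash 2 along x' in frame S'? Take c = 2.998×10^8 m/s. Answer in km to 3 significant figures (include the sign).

Δx' ≈ -19.8 km

γ = 1/√(1 − 0.956²) = 3.4087
Δx' = γ(Δx − vΔt) = 3.4087 × (2150 m − 0.956×(2.998×10^8 m/s)×27.8×10^-6 s)
= 3.4087 × (-5817.7 m) = -19.8 km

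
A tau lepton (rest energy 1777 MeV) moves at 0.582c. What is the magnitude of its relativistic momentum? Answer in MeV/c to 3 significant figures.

p ≈ 1270 MeV/c

γ = 1/√(1 − 0.582²) = 1.2297
p = γβm₀c = 1.2297 × 0.582 × 1777 MeV/c = 1270 MeV/c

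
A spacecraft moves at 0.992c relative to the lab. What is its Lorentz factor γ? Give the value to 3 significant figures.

γ ≈ 7.92

γ = 1/√(1 − β²) = 1/√(1 − 0.992²) = 1/√(0.015936) = 7.92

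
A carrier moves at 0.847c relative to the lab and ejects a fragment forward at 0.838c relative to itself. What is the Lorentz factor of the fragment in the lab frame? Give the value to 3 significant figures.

u_lab = (0.838 + 0.847)/(1 + 0.838×0.847) = 1.685/1.70979 = 0.985503
γ = 1/√(1 − 0.985503²) = 5.89

γ ≈ 5.89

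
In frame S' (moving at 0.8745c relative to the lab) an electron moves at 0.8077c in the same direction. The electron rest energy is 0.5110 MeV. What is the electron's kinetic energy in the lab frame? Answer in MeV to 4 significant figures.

K ≈ 2.538 MeV

u_lab = (0.8077 + 0.8745)/(1 + 0.8077×0.8745) = 0.9858564
γ = 1/√(1 − 0.9858564²) = 5.96687
K = (γ − 1)m₀c² = (5.96687 − 1) × 0.5110 = 4.96687 × 0.5110 = 2.538 MeV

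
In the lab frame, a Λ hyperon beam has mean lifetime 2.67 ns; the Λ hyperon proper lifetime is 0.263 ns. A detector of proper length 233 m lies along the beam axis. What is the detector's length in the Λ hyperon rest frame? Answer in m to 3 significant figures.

Time dilation ⇒ γ = Δt/τ₀ = 2.67/0.263 = 10.152
Length contraction: L = L₀/γ = 233/10.152 = 23.0 m

L ≈ 23.0 m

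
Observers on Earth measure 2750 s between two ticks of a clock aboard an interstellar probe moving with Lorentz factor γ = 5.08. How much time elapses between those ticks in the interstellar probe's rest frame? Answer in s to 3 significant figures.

γ = 5.08 (given)
Proper time: τ₀ = Δt/γ = 2750/5.08 = 541 s

τ₀ ≈ 541 s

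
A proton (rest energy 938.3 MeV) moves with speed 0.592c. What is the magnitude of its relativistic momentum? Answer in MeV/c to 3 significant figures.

γ = 1/√(1 − 0.592²) = 1.2408
p = γβm₀c = 1.2408 × 0.592 × 938.3 MeV/c = 689 MeV/c

p ≈ 689 MeV/c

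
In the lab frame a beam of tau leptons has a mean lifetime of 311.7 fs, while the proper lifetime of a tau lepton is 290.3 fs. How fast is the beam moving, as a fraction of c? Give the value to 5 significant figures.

γ = Δt/τ₀ = 311.7/290.3 = 1.073717
β = √(1 − 1/γ²) = √(1 − 1/1.073717²) = 0.36414

β ≈ 0.36414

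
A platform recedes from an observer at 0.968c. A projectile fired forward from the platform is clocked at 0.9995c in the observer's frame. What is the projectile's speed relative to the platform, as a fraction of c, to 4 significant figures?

u' ≈ 0.9697c

Inverse velocity addition: u' = (u − v)/(1 − uv/c²)
= (0.9995 − 0.968)/(1 − 0.9995×0.968) = 0.03150/0.0324840 = 0.9697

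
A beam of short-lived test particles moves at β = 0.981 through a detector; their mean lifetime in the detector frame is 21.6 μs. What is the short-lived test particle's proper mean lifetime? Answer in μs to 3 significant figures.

τ₀ ≈ 4.19 μs

γ = 1/√(1 − 0.981²) = 5.1544
Proper time: τ₀ = Δt/γ = 21.6/5.1544 = 4.19 μs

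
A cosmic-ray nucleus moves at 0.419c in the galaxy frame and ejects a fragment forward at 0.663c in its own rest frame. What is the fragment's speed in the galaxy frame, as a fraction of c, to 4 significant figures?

u ≈ 0.8468c

Compose boost 2: (0.663 + 0.419)/(1 + 0.663×0.419) = 1.082/1.27780 = 0.8468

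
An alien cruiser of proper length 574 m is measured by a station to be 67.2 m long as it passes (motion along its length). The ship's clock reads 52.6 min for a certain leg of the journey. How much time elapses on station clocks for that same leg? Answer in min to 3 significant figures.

Δt ≈ 449 min

Length contraction ⇒ γ = L₀/L = 574/67.2 = 8.5417
Time dilation: Δt = γτ₀ = 8.5417 × 52.6 min = 449 min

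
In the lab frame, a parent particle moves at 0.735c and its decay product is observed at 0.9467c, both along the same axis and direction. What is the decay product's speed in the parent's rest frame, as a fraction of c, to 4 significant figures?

u' ≈ 0.6960c

Inverse velocity addition: u' = (u − v)/(1 − uv/c²)
= (0.9467 − 0.735)/(1 − 0.9467×0.735) = 0.2117/0.304176 = 0.6960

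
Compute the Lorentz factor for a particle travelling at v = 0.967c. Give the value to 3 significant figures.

γ ≈ 3.93

γ = 1/√(1 − β²) = 1/√(1 − 0.967²) = 1/√(0.064911) = 3.93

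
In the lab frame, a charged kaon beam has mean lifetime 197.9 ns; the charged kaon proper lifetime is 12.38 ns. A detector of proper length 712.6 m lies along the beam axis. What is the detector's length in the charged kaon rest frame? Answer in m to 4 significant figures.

L ≈ 44.58 m

Time dilation ⇒ γ = Δt/τ₀ = 197.9/12.38 = 15.9855
Length contraction: L = L₀/γ = 712.6/15.9855 = 44.58 m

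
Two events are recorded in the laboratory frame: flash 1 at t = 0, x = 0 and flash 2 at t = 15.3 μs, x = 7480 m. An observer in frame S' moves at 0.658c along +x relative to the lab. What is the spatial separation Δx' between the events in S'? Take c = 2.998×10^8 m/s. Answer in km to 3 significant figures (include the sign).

Δx' ≈ 5.93 km

γ = 1/√(1 − 0.658²) = 1.3280
Δx' = γ(Δx − vΔt) = 1.3280 × (7480 m − 0.658×(2.998×10^8 m/s)×15.3×10^-6 s)
= 1.3280 × (4461.8 m) = 5.93 km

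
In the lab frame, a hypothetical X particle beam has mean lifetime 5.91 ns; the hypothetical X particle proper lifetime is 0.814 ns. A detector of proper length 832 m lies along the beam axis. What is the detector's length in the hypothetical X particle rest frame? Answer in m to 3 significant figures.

L ≈ 115 m

Time dilation ⇒ γ = Δt/τ₀ = 5.91/0.814 = 7.2604
Length contraction: L = L₀/γ = 832/7.2604 = 115 m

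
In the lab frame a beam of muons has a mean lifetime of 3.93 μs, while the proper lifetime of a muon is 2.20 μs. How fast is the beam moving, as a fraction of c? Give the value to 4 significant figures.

β ≈ 0.8286

γ = Δt/τ₀ = 3.93/2.20 = 1.78636
β = √(1 − 1/γ²) = √(1 − 1/1.78636²) = 0.8286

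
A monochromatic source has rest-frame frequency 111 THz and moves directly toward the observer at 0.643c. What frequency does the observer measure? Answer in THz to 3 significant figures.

f_obs ≈ 238 THz

Relativistic Doppler: f_obs = f_src √((1+β)/(1−β))
= 111 × √(1.6430/0.35700) = 111 × 2.1453 = 238 THz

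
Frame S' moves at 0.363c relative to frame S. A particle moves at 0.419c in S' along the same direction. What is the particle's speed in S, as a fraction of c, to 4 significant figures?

Relativistic velocity addition: u = (u' + v)/(1 + u'v/c²)
= (0.419 + 0.363)/(1 + 0.419×0.363) = 0.7820/1.15210 = 0.6788

u ≈ 0.6788c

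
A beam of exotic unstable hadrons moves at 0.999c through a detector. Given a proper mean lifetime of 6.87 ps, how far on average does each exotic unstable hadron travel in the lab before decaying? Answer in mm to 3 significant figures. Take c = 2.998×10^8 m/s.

γ = 1/√(1 − 0.999²) = 22.366
Dilated lifetime: Δt = γτ₀ = 22.366 × 6.87 ps = 153.66 ps
d = vΔt = 0.999c × 153.66 ps = 2.9950×10^8 m/s × 1.5366×10^-10 s = 46.0 mm

d ≈ 46.0 mm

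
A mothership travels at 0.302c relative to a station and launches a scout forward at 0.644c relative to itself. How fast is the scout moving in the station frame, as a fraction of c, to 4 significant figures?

u ≈ 0.7920c

Compose boost 2: (0.644 + 0.302)/(1 + 0.644×0.302) = 0.9460/1.19449 = 0.7920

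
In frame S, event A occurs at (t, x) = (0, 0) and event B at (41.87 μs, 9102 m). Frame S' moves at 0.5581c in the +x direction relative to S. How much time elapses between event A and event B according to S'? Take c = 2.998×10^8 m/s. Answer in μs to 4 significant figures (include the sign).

γ = 1/√(1 − 0.5581²) = 1.20515
Δt' = γ(Δt − vΔx/c²) = 1.20515 × (41.87 μs − 0.5581×9102 m / (2.998×10^8 m/s))
= 1.20515 × (24.9259 μs) = 30.04 μs

Δt' ≈ 30.04 μs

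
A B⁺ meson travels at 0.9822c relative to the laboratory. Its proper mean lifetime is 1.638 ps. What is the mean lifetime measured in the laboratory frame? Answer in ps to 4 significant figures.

Δt ≈ 8.720 ps

γ = 1/√(1 − 0.9822²) = 5.32373
Time dilation: Δt = γτ₀ = 5.32373 × 1.638 ps = 8.720 ps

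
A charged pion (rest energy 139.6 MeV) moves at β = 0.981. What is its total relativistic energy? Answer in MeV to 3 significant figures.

E ≈ 720 MeV

γ = 1/√(1 − 0.981²) = 5.1544
E = γm₀c² = 5.1544 × 139.6 MeV = 720 MeV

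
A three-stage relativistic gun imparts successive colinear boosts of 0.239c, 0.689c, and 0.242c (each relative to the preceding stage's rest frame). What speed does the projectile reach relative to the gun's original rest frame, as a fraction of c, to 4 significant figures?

u ≈ 0.8709c

Compose boost 2: (0.689 + 0.239)/(1 + 0.689×0.239) = 0.9280/1.16467 = 0.796792
Compose boost 3: (0.242 + 0.796792)/(1 + 0.242×0.796792) = 1.03879/1.19282 = 0.8709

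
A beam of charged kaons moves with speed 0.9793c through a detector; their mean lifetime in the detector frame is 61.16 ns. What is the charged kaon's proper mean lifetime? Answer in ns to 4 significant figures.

τ₀ ≈ 12.38 ns

γ = 1/√(1 − 0.9793²) = 4.94036
Proper time: τ₀ = Δt/γ = 61.16/4.94036 = 12.38 ns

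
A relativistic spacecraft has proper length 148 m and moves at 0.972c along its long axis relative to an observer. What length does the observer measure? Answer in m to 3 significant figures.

L ≈ 34.8 m

γ = 1/√(1 − 0.972²) = 4.2557
Length contraction: L = L₀/γ = 148/4.2557 = 34.8 m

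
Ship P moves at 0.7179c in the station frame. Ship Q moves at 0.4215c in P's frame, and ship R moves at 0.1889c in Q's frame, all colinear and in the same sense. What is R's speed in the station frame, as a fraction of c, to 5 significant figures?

u ≈ 0.91279c

Compose boost 2: (0.4215 + 0.7179)/(1 + 0.4215×0.7179) = 1.1394/1.302595 = 0.8747156
Compose boost 3: (0.1889 + 0.8747156)/(1 + 0.1889×0.8747156) = 1.063616/1.165234 = 0.91279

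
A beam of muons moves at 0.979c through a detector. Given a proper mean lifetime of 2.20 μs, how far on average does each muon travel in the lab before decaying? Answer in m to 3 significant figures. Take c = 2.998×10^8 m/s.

d ≈ 3170 m

γ = 1/√(1 − 0.979²) = 4.9053
Dilated lifetime: Δt = γτ₀ = 4.9053 × 2.20 μs = 10.792 μs
d = vΔt = 0.979c × 10.792 μs = 2.9350×10^8 m/s × 1.0792×10^-5 s = 3170 m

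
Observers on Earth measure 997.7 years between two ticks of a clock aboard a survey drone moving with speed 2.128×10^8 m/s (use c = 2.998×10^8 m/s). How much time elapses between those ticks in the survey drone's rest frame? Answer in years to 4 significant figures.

τ₀ ≈ 702.8 years

β = v/c = 2.128×10^8 / 2.998×10^8 = 0.709807
γ = 1/√(1 − 0.709807²) = 1.41965
Proper time: τ₀ = Δt/γ = 997.7/1.41965 = 702.8 years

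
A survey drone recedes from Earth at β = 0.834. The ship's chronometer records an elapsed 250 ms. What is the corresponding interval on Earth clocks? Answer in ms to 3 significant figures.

Δt ≈ 453 ms

γ = 1/√(1 − 0.834²) = 1.8124
Time dilation: Δt = γτ₀ = 1.8124 × 250 ms = 453 ms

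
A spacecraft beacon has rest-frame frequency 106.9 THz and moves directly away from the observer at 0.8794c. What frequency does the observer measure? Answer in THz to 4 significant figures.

f_obs ≈ 27.08 THz

Relativistic Doppler: f_obs = f_src √((1−β)/(1+β))
= 106.9 × √(0.120600/1.87940) = 106.9 × 0.253317 = 27.08 THz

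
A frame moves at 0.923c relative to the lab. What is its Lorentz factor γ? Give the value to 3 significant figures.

γ = 1/√(1 − β²) = 1/√(1 − 0.923²) = 1/√(0.14807) = 2.60

γ ≈ 2.60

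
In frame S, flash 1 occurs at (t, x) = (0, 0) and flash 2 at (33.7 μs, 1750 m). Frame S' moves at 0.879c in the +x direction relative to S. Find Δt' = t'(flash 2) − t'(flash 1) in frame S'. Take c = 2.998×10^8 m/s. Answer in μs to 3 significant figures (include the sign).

Δt' ≈ 59.9 μs

γ = 1/√(1 − 0.879²) = 2.0972
Δt' = γ(Δt − vΔx/c²) = 2.0972 × (33.7 μs − 0.879×1750 m / (2.998×10^8 m/s))
= 2.0972 × (28.569 μs) = 59.9 μs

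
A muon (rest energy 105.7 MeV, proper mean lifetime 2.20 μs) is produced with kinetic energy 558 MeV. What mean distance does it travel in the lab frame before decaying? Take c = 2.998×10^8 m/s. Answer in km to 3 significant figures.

γ = 1 + K/(m₀c²) = 1 + 558/105.7 = 6.2791
β = √(1 − 1/γ²) = 0.98724
Dilated lifetime: γτ₀ = 6.2791 × 2.20 μs = 13.814 μs
d = βc·γτ₀ = 0.98724 × (2.998×10^8 m/s) × 1.3814×10^-5 s = 4.09 km

d ≈ 4.09 km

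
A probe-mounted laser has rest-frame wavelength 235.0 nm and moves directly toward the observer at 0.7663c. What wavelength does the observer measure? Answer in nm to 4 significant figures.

Relativistic Doppler: λ_obs = λ_src √((1−β)/(1+β))
= 235.0 × √(0.233700/1.76630) = 235.0 × 0.363745 = 85.48 nm

λ_obs ≈ 85.48 nm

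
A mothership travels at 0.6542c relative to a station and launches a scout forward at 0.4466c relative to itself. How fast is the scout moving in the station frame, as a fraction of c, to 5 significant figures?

Compose boost 2: (0.4466 + 0.6542)/(1 + 0.4466×0.6542) = 1.1008/1.292166 = 0.85190

u ≈ 0.85190c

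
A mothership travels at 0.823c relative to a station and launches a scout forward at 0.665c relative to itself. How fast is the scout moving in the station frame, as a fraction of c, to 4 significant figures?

Compose boost 2: (0.665 + 0.823)/(1 + 0.665×0.823) = 1.488/1.54730 = 0.9617

u ≈ 0.9617c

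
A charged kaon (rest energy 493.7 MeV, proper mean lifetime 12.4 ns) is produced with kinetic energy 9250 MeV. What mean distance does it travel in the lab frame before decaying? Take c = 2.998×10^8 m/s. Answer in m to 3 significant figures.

d ≈ 73.3 m

γ = 1 + K/(m₀c²) = 1 + 9250/493.7 = 19.736
β = √(1 − 1/γ²) = 0.99872
Dilated lifetime: γτ₀ = 19.736 × 12.4 ns = 244.73 ns
d = βc·γτ₀ = 0.99872 × (2.998×10^8 m/s) × 2.4473×10^-7 s = 73.3 m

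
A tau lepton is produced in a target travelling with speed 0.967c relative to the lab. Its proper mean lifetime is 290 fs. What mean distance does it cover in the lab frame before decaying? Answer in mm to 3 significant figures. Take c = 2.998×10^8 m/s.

γ = 1/√(1 − 0.967²) = 3.9250
Dilated lifetime: Δt = γτ₀ = 3.9250 × 290 fs = 1138.3 fs
d = vΔt = 0.967c × 1138.3 fs = 2.8991×10^8 m/s × 1.1383×10^-12 s = 0.330 mm

d ≈ 0.330 mm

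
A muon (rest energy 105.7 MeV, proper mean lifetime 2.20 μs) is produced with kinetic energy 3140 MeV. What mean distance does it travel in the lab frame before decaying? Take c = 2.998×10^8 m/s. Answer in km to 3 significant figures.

γ = 1 + K/(m₀c²) = 1 + 3140/105.7 = 30.707
β = √(1 − 1/γ²) = 0.99947
Dilated lifetime: γτ₀ = 30.707 × 2.20 μs = 67.555 μs
d = βc·γτ₀ = 0.99947 × (2.998×10^8 m/s) × 6.7555×10^-5 s = 20.2 km

d ≈ 20.2 km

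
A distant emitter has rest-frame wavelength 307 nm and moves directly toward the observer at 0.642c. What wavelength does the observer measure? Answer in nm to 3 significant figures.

Relativistic Doppler: λ_obs = λ_src √((1−β)/(1+β))
= 307 × √(0.35800/1.6420) = 307 × 0.46693 = 143 nm

λ_obs ≈ 143 nm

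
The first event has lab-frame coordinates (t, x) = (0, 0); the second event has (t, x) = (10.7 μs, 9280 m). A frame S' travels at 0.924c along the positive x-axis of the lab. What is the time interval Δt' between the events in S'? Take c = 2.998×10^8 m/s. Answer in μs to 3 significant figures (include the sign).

γ = 1/√(1 − 0.924²) = 2.6151
Δt' = γ(Δt − vΔx/c²) = 2.6151 × (10.7 μs − 0.924×9280 m / (2.998×10^8 m/s))
= 2.6151 × (-17.901 μs) = -46.8 μs

Δt' ≈ -46.8 μs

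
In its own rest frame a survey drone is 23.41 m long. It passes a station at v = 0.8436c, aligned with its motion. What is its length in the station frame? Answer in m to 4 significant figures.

L ≈ 12.57 m

γ = 1/√(1 − 0.8436²) = 1.86229
Length contraction: L = L₀/γ = 23.41/1.86229 = 12.57 m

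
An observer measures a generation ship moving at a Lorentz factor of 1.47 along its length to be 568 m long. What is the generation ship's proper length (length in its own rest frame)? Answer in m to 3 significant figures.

γ = 1.47 (given)
L₀ = γL = 1.47 × 568 = 835 m

L₀ ≈ 835 m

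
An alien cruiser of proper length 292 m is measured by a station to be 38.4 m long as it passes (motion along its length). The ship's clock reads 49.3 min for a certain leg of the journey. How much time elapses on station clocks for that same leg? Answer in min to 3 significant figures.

Length contraction ⇒ γ = L₀/L = 292/38.4 = 7.6042
Time dilation: Δt = γτ₀ = 7.6042 × 49.3 min = 375 min

Δt ≈ 375 min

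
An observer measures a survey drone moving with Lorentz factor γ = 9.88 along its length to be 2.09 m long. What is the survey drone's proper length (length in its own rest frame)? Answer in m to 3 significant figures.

L₀ ≈ 20.6 m

γ = 9.88 (given)
L₀ = γL = 9.88 × 2.09 = 20.6 m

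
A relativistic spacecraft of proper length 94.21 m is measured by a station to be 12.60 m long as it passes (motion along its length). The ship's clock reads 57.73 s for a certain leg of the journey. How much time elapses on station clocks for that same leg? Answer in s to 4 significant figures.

Length contraction ⇒ γ = L₀/L = 94.21/12.60 = 7.47698
Time dilation: Δt = γτ₀ = 7.47698 × 57.73 s = 431.6 s

Δt ≈ 431.6 s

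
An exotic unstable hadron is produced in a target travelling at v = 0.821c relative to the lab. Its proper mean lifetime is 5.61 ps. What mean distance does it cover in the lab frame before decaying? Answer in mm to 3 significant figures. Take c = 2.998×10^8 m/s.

γ = 1/√(1 − 0.821²) = 1.7515
Dilated lifetime: Δt = γτ₀ = 1.7515 × 5.61 ps = 9.8261 ps
d = vΔt = 0.821c × 9.8261 ps = 2.4614×10^8 m/s × 9.8261×10^-12 s = 2.42 mm

d ≈ 2.42 mm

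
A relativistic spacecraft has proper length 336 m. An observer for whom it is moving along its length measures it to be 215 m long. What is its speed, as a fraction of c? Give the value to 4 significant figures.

γ = L₀/L = 336/215 = 1.56279
β = √(1 − 1/γ²) = 0.7685

β ≈ 0.7685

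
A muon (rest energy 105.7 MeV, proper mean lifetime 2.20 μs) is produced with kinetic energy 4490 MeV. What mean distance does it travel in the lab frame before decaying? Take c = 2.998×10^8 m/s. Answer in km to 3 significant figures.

d ≈ 28.7 km

γ = 1 + K/(m₀c²) = 1 + 4490/105.7 = 43.479
β = √(1 − 1/γ²) = 0.99974
Dilated lifetime: γτ₀ = 43.479 × 2.20 μs = 95.653 μs
d = βc·γτ₀ = 0.99974 × (2.998×10^8 m/s) × 9.5653×10^-5 s = 28.7 km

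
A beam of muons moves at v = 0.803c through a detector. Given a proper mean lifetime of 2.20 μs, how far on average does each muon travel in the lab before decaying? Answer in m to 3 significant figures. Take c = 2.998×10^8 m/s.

γ = 1/√(1 − 0.803²) = 1.6779
Dilated lifetime: Δt = γτ₀ = 1.6779 × 2.20 μs = 3.6914 μs
d = vΔt = 0.803c × 3.6914 μs = 2.4074×10^8 m/s × 3.6914×10^-6 s = 889 m

d ≈ 889 m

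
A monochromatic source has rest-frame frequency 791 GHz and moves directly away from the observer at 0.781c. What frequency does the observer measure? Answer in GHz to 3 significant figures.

Relativistic Doppler: f_obs = f_src √((1−β)/(1+β))
= 791 × √(0.21900/1.7810) = 791 × 0.35066 = 277 GHz

f_obs ≈ 277 GHz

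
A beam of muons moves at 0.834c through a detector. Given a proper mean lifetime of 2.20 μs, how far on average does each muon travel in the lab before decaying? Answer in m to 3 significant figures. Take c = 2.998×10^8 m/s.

d ≈ 997 m

γ = 1/√(1 − 0.834²) = 1.8124
Dilated lifetime: Δt = γτ₀ = 1.8124 × 2.20 μs = 3.9872 μs
d = vΔt = 0.834c × 3.9872 μs = 2.5003×10^8 m/s × 3.9872×10^-6 s = 997 m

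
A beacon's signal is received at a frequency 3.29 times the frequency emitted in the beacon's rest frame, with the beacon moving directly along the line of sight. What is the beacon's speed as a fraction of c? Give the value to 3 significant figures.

β ≈ 0.831

f_obs/f_src = √((1+β)/(1−β)) = 3.29  ⇒  (1+β)/(1−β) = 10.824
β = |1 − D²|/(1 + D²) = |1 − 10.824|/(1 + 10.824) = 0.831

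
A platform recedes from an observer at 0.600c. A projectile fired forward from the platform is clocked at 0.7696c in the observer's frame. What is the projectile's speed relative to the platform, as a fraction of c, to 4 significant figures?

Inverse velocity addition: u' = (u − v)/(1 − uv/c²)
= (0.7696 − 0.600)/(1 − 0.7696×0.600) = 0.1696/0.538240 = 0.3151

u' ≈ 0.3151c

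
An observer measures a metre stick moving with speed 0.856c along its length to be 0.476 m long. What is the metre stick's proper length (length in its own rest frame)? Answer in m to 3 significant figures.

L₀ ≈ 0.921 m

γ = 1/√(1 − 0.856²) = 1.9343
L₀ = γL = 1.9343 × 0.476 = 0.921 m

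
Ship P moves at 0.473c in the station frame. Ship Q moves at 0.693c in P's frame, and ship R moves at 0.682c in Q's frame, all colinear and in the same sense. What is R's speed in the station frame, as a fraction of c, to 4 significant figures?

Compose boost 2: (0.693 + 0.473)/(1 + 0.693×0.473) = 1.166/1.32779 = 0.878152
Compose boost 3: (0.682 + 0.878152)/(1 + 0.682×0.878152) = 1.56015/1.59890 = 0.9758

u ≈ 0.9758c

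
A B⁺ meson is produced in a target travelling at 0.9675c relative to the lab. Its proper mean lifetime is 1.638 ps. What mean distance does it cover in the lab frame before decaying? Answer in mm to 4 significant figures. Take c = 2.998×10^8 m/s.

d ≈ 1.879 mm

γ = 1/√(1 − 0.9675²) = 3.95459
Dilated lifetime: Δt = γτ₀ = 3.95459 × 1.638 ps = 6.47761 ps
d = vΔt = 0.9675c × 6.47761 ps = 2.90056×10^8 m/s × 6.47761×10^-12 s = 1.879 mm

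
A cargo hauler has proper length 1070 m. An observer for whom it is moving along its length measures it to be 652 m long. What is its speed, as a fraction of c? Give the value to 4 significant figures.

β ≈ 0.7929

γ = L₀/L = 1070/652 = 1.64110
β = √(1 − 1/γ²) = 0.7929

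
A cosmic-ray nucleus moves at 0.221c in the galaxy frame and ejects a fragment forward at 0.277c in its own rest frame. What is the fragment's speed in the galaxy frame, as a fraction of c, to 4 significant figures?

Compose boost 2: (0.277 + 0.221)/(1 + 0.277×0.221) = 0.4980/1.06122 = 0.4693

u ≈ 0.4693c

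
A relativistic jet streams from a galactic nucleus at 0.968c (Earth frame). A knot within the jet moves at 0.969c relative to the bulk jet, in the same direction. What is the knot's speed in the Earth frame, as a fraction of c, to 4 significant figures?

Relativistic velocity addition: u = (u' + v)/(1 + u'v/c²)
= (0.969 + 0.968)/(1 + 0.969×0.968) = 1.937/1.93799 = 0.9995

u ≈ 0.9995c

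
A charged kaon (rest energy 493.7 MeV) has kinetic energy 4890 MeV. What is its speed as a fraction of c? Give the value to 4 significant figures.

β ≈ 0.9958

γ = 1 + K/(m₀c²) = 1 + 4890/493.7 = 10.9048
β = √(1 − 1/γ²) = 0.9958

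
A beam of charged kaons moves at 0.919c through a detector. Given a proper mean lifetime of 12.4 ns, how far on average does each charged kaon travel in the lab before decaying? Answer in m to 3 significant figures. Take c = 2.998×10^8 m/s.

d ≈ 8.67 m

γ = 1/√(1 − 0.919²) = 2.5364
Dilated lifetime: Δt = γτ₀ = 2.5364 × 12.4 ns = 31.452 ns
d = vΔt = 0.919c × 31.452 ns = 2.7552×10^8 m/s × 3.1452×10^-8 s = 8.67 m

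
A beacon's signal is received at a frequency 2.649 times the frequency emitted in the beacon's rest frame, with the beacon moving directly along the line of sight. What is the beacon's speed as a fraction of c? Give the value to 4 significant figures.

f_obs/f_src = √((1+β)/(1−β)) = 2.649  ⇒  (1+β)/(1−β) = 7.01720
β = |1 − D²|/(1 + D²) = |1 − 7.01720|/(1 + 7.01720) = 0.7505

β ≈ 0.7505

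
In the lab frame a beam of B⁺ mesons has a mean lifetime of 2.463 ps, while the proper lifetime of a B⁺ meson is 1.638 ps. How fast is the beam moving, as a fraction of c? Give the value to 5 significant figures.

γ = Δt/τ₀ = 2.463/1.638 = 1.503663
β = √(1 − 1/γ²) = √(1 − 1/1.503663²) = 0.74681

β ≈ 0.74681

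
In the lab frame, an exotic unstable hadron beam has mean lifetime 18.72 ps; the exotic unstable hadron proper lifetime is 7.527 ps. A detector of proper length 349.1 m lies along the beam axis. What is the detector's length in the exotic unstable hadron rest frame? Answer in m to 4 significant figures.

Time dilation ⇒ γ = Δt/τ₀ = 18.72/7.527 = 2.48705
Length contraction: L = L₀/γ = 349.1/2.48705 = 140.4 m

L ≈ 140.4 m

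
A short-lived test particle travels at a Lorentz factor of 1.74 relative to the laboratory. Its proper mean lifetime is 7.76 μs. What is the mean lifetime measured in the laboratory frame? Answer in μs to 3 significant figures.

γ = 1.74 (given)
Time dilation: Δt = γτ₀ = 1.74 × 7.76 μs = 13.5 μs

Δt ≈ 13.5 μs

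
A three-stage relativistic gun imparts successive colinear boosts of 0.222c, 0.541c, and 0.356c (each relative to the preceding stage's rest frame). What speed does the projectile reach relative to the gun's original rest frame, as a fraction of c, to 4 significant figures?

Compose boost 2: (0.541 + 0.222)/(1 + 0.541×0.222) = 0.7630/1.12010 = 0.681188
Compose boost 3: (0.356 + 0.681188)/(1 + 0.356×0.681188) = 1.03719/1.24250 = 0.8348

u ≈ 0.8348c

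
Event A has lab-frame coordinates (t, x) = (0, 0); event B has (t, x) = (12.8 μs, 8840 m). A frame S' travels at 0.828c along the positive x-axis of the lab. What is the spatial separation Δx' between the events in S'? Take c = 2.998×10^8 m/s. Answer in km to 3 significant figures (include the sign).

γ = 1/√(1 − 0.828²) = 1.7834
Δx' = γ(Δx − vΔt) = 1.7834 × (8840 m − 0.828×(2.998×10^8 m/s)×12.8×10^-6 s)
= 1.7834 × (5662.6 m) = 10.1 km

Δx' ≈ 10.1 km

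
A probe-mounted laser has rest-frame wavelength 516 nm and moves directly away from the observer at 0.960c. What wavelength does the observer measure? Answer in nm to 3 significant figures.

Relativistic Doppler: λ_obs = λ_src √((1+β)/(1−β))
= 516 × √(1.9600/0.040000) = 516 × 7.0000 = 3610 nm

λ_obs ≈ 3610 nm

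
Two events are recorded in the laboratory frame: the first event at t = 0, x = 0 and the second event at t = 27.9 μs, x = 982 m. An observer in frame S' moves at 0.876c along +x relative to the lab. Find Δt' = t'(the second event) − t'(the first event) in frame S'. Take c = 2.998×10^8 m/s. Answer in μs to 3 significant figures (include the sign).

Δt' ≈ 51.9 μs

γ = 1/√(1 − 0.876²) = 2.0734
Δt' = γ(Δt − vΔx/c²) = 2.0734 × (27.9 μs − 0.876×982 m / (2.998×10^8 m/s))
= 2.0734 × (25.031 μs) = 51.9 μs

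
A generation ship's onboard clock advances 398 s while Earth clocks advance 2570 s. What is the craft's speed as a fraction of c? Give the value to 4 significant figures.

γ = Δt/τ₀ = 2570/398 = 6.45729
β = √(1 − 1/γ²) = √(1 − 1/6.45729²) = 0.9879

β ≈ 0.9879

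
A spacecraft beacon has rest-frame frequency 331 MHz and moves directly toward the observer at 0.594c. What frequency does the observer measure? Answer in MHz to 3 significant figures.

Relativistic Doppler: f_obs = f_src √((1+β)/(1−β))
= 331 × √(1.5940/0.40600) = 331 × 1.9814 = 656 MHz

f_obs ≈ 656 MHz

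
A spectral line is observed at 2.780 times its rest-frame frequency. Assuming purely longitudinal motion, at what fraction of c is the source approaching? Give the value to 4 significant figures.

f_obs/f_src = √((1+β)/(1−β)) = 2.780  ⇒  (1+β)/(1−β) = 7.72840
β = |1 − D²|/(1 + D²) = |1 − 7.72840|/(1 + 7.72840) = 0.7709

β ≈ 0.7709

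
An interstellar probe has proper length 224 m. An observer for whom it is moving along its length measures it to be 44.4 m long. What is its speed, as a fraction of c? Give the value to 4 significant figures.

γ = L₀/L = 224/44.4 = 5.04505
β = √(1 − 1/γ²) = 0.9802

β ≈ 0.9802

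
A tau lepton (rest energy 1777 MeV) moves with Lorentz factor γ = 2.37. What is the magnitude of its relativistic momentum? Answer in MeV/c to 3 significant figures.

β = √(1 − 1/γ²) = √(1 − 1/2.37²) = 0.90662
p = γβm₀c = 2.37 × 0.90662 × 1777 MeV/c = 3820 MeV/c

p ≈ 3820 MeV/c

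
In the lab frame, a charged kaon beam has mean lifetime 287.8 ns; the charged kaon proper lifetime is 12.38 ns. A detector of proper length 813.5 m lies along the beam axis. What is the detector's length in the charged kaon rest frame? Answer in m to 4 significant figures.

L ≈ 34.99 m

Time dilation ⇒ γ = Δt/τ₀ = 287.8/12.38 = 23.2472
Length contraction: L = L₀/γ = 813.5/23.2472 = 34.99 m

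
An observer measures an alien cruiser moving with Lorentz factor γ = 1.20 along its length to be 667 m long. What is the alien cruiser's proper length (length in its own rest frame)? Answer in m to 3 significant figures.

γ = 1.20 (given)
L₀ = γL = 1.20 × 667 = 800 m

L₀ ≈ 800 m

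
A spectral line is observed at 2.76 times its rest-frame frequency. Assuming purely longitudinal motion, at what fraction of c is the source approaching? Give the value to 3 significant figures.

β ≈ 0.768

f_obs/f_src = √((1+β)/(1−β)) = 2.76  ⇒  (1+β)/(1−β) = 7.6176
β = |1 − D²|/(1 + D²) = |1 − 7.6176|/(1 + 7.6176) = 0.768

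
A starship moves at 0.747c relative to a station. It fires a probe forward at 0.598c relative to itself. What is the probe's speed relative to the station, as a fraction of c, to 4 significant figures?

u ≈ 0.9297c

Relativistic velocity addition: u = (u' + v)/(1 + u'v/c²)
= (0.598 + 0.747)/(1 + 0.598×0.747) = 1.345/1.44671 = 0.9297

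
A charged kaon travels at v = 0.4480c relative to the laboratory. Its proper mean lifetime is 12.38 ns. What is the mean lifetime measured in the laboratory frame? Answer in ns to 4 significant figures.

Δt ≈ 13.85 ns

γ = 1/√(1 − 0.4480²) = 1.11853
Time dilation: Δt = γτ₀ = 1.11853 × 12.38 ns = 13.85 ns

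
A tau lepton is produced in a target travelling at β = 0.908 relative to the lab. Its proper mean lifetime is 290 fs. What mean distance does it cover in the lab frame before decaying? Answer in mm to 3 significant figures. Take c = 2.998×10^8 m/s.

γ = 1/√(1 − 0.908²) = 2.3868
Dilated lifetime: Δt = γτ₀ = 2.3868 × 290 fs = 692.17 fs
d = vΔt = 0.908c × 692.17 fs = 2.7222×10^8 m/s × 6.9217×10^-13 s = 0.188 mm

d ≈ 0.188 mm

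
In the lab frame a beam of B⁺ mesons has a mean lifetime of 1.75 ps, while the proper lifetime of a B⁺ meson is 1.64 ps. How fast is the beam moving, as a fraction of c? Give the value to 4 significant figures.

β ≈ 0.3489

γ = Δt/τ₀ = 1.75/1.64 = 1.06707
β = √(1 − 1/γ²) = √(1 − 1/1.06707²) = 0.3489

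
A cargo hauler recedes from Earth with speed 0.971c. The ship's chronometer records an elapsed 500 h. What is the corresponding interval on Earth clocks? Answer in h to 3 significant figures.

γ = 1/√(1 − 0.971²) = 4.1827
Time dilation: Δt = γτ₀ = 4.1827 × 500 h = 2090 h

Δt ≈ 2090 h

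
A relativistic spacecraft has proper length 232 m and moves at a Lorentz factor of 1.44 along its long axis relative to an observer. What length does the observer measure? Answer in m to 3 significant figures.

γ = 1.44 (given)
Length contraction: L = L₀/γ = 232/1.44 = 161 m

L ≈ 161 m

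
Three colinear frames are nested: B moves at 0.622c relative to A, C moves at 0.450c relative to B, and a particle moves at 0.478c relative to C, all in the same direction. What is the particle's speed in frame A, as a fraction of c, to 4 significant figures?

u ≈ 0.9395c

Compose boost 2: (0.450 + 0.622)/(1 + 0.450×0.622) = 1.072/1.27990 = 0.837565
Compose boost 3: (0.478 + 0.837565)/(1 + 0.478×0.837565) = 1.31557/1.40036 = 0.9395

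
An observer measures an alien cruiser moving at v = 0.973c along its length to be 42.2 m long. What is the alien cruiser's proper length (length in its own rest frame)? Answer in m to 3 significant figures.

γ = 1/√(1 − 0.973²) = 4.3327
L₀ = γL = 4.3327 × 42.2 = 183 m

L₀ ≈ 183 m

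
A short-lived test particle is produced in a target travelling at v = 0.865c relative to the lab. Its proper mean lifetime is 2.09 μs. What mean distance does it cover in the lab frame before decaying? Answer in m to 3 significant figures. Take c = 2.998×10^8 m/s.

d ≈ 1080 m

γ = 1/√(1 − 0.865²) = 1.9929
Dilated lifetime: Δt = γτ₀ = 1.9929 × 2.09 μs = 4.1652 μs
d = vΔt = 0.865c × 4.1652 μs = 2.5933×10^8 m/s × 4.1652×10^-6 s = 1080 m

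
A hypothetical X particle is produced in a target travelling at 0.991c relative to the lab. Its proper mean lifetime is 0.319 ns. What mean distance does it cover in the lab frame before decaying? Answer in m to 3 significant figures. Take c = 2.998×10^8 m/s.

d ≈ 0.708 m

γ = 1/√(1 − 0.991²) = 7.4704
Dilated lifetime: Δt = γτ₀ = 7.4704 × 0.319 ns = 2.3831 ns
d = vΔt = 0.991c × 2.3831 ns = 2.9710×10^8 m/s × 2.3831×10^-9 s = 0.708 m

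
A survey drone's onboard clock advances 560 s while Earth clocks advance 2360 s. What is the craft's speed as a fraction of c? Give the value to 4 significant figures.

β ≈ 0.9714

γ = Δt/τ₀ = 2360/560 = 4.21429
β = √(1 − 1/γ²) = √(1 − 1/4.21429²) = 0.9714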